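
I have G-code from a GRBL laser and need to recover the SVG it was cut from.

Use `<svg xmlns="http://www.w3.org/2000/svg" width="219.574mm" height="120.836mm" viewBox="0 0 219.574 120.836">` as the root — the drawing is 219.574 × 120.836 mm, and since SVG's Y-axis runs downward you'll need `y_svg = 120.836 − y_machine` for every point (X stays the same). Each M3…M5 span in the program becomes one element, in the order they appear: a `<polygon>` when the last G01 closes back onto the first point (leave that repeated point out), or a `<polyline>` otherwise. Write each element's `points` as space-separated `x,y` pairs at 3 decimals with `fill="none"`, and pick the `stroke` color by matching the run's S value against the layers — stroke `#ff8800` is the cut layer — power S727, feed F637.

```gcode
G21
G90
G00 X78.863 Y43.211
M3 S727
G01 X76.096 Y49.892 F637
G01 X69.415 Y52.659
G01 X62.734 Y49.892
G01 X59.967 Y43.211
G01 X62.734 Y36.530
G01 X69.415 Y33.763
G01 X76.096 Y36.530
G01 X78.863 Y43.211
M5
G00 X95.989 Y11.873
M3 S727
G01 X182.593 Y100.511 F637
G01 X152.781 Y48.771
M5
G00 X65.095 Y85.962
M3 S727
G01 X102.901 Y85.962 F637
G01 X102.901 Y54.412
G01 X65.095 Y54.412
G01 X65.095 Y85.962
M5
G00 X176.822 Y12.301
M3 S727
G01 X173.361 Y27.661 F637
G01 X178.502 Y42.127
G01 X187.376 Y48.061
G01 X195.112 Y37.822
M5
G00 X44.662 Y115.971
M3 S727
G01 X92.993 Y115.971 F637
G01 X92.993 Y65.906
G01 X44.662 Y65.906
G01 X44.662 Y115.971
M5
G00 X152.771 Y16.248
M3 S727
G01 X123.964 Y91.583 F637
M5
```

y_svg = 120.836 − y_m. Every run uses S727, so all elements get stroke `#ff8800` (cut).

[1] closed run; points: 78.863,77.625 76.096,70.944 69.415,68.177 62.734,70.944 59.967,77.625 62.734,84.306 69.415,87.073 76.096,84.306

[2] open run; points: 95.989,108.963 182.593,20.325 152.781,72.065

[3] closed run; points: 65.095,34.874 102.901,34.874 102.901,66.424 65.095,66.424

[4] open run; points: 176.822,108.535 173.361,93.175 178.502,78.709 187.376,72.775 195.112,83.014

[5] closed run; points: 44.662,4.865 92.993,4.865 92.993,54.930 44.662,54.930

[6] open run; points: 152.771,104.588 123.964,29.253

<svg xmlns="http://www.w3.org/2000/svg" width="219.574mm" height="120.836mm" viewBox="0 0 219.574 120.836">
  <polygon points="78.863,77.625 76.096,70.944 69.415,68.177 62.734,70.944 59.967,77.625 62.734,84.306 69.415,87.073 76.096,84.306" fill="none" stroke="#ff8800"/>
  <polyline points="95.989,108.963 182.593,20.325 152.781,72.065" fill="none" stroke="#ff8800"/>
  <polygon points="65.095,34.874 102.901,34.874 102.901,66.424 65.095,66.424" fill="none" stroke="#ff8800"/>
  <polyline points="176.822,108.535 173.361,93.175 178.502,78.709 187.376,72.775 195.112,83.014" fill="none" stroke="#ff8800"/>
  <polygon points="44.662,4.865 92.993,4.865 92.993,54.930 44.662,54.930" fill="none" stroke="#ff8800"/>
  <polyline points="152.771,104.588 123.964,29.253" fill="none" stroke="#ff8800"/>
</svg>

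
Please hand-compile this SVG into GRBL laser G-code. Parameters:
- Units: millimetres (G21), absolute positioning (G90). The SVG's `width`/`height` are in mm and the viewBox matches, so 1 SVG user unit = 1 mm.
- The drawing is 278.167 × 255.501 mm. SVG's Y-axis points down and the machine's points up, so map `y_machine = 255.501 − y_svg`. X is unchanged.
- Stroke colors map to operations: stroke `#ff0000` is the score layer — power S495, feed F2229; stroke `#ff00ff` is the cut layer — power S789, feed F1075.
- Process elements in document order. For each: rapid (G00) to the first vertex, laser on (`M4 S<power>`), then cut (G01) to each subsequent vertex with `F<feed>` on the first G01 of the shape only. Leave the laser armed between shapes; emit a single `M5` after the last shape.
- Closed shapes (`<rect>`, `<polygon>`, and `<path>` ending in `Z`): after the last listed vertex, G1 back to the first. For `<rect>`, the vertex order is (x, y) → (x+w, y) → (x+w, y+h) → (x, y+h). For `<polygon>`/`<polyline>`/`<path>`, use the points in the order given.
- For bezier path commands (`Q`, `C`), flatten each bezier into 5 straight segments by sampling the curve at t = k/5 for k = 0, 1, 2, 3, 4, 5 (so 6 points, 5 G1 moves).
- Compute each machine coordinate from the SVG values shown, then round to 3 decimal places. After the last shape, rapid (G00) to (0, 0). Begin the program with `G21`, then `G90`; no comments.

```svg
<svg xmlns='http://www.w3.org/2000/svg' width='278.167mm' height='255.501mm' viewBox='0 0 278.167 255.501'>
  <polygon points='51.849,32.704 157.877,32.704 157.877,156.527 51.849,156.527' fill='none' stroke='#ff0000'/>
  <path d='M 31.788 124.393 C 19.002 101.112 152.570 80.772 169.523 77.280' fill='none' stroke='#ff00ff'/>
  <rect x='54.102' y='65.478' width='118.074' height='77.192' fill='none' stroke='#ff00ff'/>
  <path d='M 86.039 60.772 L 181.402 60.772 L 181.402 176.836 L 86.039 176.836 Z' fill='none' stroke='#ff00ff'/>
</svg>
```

G21
G90
G00 X51.849 Y222.797
M4 S495
G01 X157.877 Y222.797 F2229
G01 X157.877 Y98.974
G01 X51.849 Y98.974
G01 X51.849 Y222.797
G00 X31.788 Y131.108
M4 S789
G01 X39.575 Y144.612 F1075
G01 X69.865 Y156.743
G01 X110.034 Y166.834
G01 X147.461 Y174.215
G01 X169.523 Y178.221
G00 X54.102 Y190.023
M4 S789
G01 X172.176 Y190.023 F1075
G01 X172.176 Y112.831
G01 X54.102 Y112.831
G01 X54.102 Y190.023
G00 X86.039 Y194.729
M4 S789
G01 X181.402 Y194.729 F1075
G01 X181.402 Y78.665
G01 X86.039 Y78.665
G01 X86.039 Y194.729
M5
G00 X0.000 Y0.000

1 u = 1 mm; y_m = 255.501 − y.

[1] `<polygon>` rectangle, #ff0000→score S495 F2229: (51.849,222.797) → (157.877,222.797) → (157.877,98.974) → (51.849,98.974) → (51.849,222.797) (closed)

[2] `<path>` cubic bezier, #ff00ff→cut S789 F1075: (31.788,131.108) → (39.575,144.612) → (69.865,156.743) → (110.034,166.834) → (147.461,174.215) → (169.523,178.221)

[3] `<rect>` rectangle, #ff00ff→cut S789 F1075: (54.102,190.023) → (172.176,190.023) → (172.176,112.831) → (54.102,112.831) → (54.102,190.023) (closed)

[4] `<path>` rectangle, #ff00ff→cut S789 F1075: (86.039,194.729) → (181.402,194.729) → (181.402,78.665) → (86.039,78.665) → (86.039,194.729) (closed)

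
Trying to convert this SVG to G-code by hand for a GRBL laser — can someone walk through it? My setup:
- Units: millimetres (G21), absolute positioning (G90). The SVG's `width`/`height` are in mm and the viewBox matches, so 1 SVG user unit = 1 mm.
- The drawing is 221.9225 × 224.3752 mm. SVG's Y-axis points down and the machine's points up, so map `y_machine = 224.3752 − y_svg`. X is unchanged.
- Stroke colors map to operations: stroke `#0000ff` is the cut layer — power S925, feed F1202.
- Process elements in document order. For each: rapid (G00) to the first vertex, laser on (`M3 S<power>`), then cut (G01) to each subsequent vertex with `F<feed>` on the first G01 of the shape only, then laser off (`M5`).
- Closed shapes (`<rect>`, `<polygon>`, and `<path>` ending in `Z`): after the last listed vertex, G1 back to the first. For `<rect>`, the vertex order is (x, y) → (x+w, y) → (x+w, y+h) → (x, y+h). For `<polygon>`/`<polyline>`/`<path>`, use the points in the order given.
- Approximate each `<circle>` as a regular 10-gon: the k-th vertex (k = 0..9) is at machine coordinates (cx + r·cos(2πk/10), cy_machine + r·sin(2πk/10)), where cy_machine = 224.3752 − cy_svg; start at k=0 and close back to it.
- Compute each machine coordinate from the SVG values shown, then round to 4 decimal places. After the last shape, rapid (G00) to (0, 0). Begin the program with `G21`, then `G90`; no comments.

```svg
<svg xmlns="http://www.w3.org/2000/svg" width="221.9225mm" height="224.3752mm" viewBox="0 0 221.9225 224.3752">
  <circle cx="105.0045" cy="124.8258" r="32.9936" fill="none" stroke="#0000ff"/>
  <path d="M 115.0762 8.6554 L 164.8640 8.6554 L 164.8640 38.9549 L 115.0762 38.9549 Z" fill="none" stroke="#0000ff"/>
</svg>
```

G21
G90
G00 X137.9981 Y99.5494
M3 S925
G01 X131.6969 Y118.9426 F1202
G01 X115.2001 Y130.9282
G01 X94.8089 Y130.9282
G01 X78.3121 Y118.9426
G01 X72.0109 Y99.5494
G01 X78.3121 Y80.1562
G01 X94.8089 Y68.1706
G01 X115.2001 Y68.1706
G01 X131.6969 Y80.1562
G01 X137.9981 Y99.5494
M5
G00 X115.0762 Y215.7198
M3 S925
G01 X164.8640 Y215.7198 F1202
G01 X164.8640 Y185.4203
G01 X115.0762 Y185.4203
G01 X115.0762 Y215.7198
M5
G00 X0.0000 Y0.0000

Since the viewBox matches the mm dimensions, user units are millimetres directly. The only transform is the Y-flip y_m = 224.3752 − y_svg.

Shape 1 is a circle drawn with `<circle>`. Its stroke #0000ff means cut at S925, F1202. After flipping Y the toolpath is (137.9981,99.5494) → (131.6969,118.9426) → (115.2001,130.9282) → (94.8089,130.9282) → (78.3121,118.9426) → (72.0109,99.5494) → (78.3121,80.1562) → (94.8089,68.1706) → (115.2001,68.1706) → (131.6969,80.1562) → (137.9981,99.5494), returning to the start.

Shape 2 is a rectangle drawn with `<path>`. Its stroke #0000ff means cut at S925, F1202. After flipping Y the toolpath is (115.0762,215.7198) → (164.8640,215.7198) → (164.8640,185.4203) → (115.0762,185.4203) → (115.0762,215.7198), returning to the start.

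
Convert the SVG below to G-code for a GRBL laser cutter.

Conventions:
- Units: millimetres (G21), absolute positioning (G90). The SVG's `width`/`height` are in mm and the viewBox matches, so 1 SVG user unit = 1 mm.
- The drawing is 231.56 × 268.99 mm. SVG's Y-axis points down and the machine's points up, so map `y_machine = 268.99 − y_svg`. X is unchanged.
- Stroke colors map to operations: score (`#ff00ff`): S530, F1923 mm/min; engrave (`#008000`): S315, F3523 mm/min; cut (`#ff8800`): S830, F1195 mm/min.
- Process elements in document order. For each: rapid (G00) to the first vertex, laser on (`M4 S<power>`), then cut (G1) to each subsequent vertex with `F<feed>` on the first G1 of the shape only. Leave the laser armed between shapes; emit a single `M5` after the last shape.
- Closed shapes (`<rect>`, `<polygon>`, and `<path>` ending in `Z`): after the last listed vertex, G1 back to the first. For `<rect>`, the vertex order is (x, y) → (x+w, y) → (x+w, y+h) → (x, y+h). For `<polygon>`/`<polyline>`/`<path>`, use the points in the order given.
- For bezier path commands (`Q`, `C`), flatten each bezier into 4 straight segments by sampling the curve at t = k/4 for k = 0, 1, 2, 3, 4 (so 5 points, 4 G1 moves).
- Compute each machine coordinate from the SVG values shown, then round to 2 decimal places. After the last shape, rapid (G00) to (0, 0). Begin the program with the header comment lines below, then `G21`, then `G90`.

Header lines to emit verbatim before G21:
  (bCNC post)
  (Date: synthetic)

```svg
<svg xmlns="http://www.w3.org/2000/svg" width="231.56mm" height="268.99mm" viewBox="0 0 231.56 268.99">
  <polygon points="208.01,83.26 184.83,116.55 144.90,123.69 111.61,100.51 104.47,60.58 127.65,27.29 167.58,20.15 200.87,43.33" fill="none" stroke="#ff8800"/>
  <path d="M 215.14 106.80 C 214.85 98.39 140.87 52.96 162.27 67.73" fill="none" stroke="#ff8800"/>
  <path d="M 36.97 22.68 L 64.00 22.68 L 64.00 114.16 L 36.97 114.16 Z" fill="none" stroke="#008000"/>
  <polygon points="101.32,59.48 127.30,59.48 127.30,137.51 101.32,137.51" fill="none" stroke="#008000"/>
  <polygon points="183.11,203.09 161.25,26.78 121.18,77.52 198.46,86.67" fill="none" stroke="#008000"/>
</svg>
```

(bCNC post)
(Date: synthetic)
G21
G90
G00 X208.01 Y185.73
M4 S830
G1 X184.83 Y152.44 F1195
G1 X144.90 Y145.30
G1 X111.61 Y168.48
G1 X104.47 Y208.41
G1 X127.65 Y241.70
G1 X167.58 Y248.84
G1 X200.87 Y225.66
G1 X208.01 Y185.73
G00 X215.14 Y162.19
M4 S830
G1 X203.75 Y173.92 F1195
G1 X180.57 Y190.42
G1 X161.46 Y202.57
G1 X162.27 Y201.26
G00 X36.97 Y246.31
M4 S315
G1 X64.00 Y246.31 F3523
G1 X64.00 Y154.83
G1 X36.97 Y154.83
G1 X36.97 Y246.31
G00 X101.32 Y209.51
M4 S315
G1 X127.30 Y209.51 F3523
G1 X127.30 Y131.48
G1 X101.32 Y131.48
G1 X101.32 Y209.51
G00 X183.11 Y65.90
M4 S315
G1 X161.25 Y242.21 F3523
G1 X121.18 Y191.47
G1 X198.46 Y182.32
G1 X183.11 Y65.90
M5
G00 X0.00 Y0.00

Since the viewBox matches the mm dimensions, user units are millimetres directly. The only transform is the Y-flip y_m = 268.99 − y_svg.

Shape 1 is a regular polygon drawn with `<polygon>`. Its stroke #ff8800 means cut at S830, F1195. After flipping Y the toolpath is (208.01,185.73) → (184.83,152.44) → (144.90,145.30) → (111.61,168.48) → (104.47,208.41) → (127.65,241.70) → (167.58,248.84) → (200.87,225.66) → (208.01,185.73), returning to the start.

Shape 2 is a cubic bezier drawn with `<path>`. Its stroke #ff8800 means cut at S830, F1195. After flipping Y the toolpath is (215.14,162.19) → (203.75,173.92) → (180.57,190.42) → (161.46,202.57) → (162.27,201.26).

Shape 3 is a rectangle drawn with `<path>`. Its stroke #008000 means engrave at S315, F3523. After flipping Y the toolpath is (36.97,246.31) → (64.00,246.31) → (64.00,154.83) → (36.97,154.83) → (36.97,246.31), returning to the start.

Shape 4 is a rectangle drawn with `<polygon>`. Its stroke #008000 means engrave at S315, F3523. After flipping Y the toolpath is (101.32,209.51) → (127.30,209.51) → (127.30,131.48) → (101.32,131.48) → (101.32,209.51), returning to the start.

Shape 5 is a closed polygon drawn with `<polygon>`. Its stroke #008000 means engrave at S315, F3523. After flipping Y the toolpath is (183.11,65.90) → (161.25,242.21) → (121.18,191.47) → (198.46,182.32) → (183.11,65.90), returning to the start.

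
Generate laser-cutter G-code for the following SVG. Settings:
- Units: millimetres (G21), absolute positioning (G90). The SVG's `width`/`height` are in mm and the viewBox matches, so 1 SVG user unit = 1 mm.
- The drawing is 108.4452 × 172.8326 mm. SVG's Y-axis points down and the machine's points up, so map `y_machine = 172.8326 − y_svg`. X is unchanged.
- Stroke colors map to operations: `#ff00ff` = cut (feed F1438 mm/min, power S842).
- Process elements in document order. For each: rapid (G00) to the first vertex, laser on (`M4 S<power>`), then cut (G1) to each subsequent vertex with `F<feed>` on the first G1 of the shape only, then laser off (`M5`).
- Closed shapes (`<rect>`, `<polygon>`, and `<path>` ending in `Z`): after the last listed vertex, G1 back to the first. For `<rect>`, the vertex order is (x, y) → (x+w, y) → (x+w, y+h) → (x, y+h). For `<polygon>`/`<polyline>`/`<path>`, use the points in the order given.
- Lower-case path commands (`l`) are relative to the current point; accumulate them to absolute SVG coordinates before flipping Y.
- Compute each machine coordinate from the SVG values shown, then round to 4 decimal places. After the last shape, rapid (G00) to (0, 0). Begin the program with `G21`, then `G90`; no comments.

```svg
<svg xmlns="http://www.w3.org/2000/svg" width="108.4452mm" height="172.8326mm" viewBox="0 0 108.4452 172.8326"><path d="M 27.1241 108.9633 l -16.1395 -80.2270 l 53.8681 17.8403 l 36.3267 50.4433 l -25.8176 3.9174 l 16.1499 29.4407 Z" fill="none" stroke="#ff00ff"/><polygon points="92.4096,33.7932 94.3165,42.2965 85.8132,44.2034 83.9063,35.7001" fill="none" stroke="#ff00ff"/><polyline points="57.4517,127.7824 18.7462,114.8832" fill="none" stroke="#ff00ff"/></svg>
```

Since the viewBox matches the mm dimensions, user units are millimetres directly. The only transform is the Y-flip y_m = 172.8326 − y_svg.

Shape 1 is a closed polygon drawn with `<path>`. Its stroke #ff00ff means cut at S842, F1438. After flipping Y the toolpath is (27.1241,63.8693) → (10.9846,144.0963) → (64.8527,126.2560) → (101.1794,75.8127) → (75.3618,71.8953) → (91.5117,42.4546) → (27.1241,63.8693), returning to the start.

Shape 2 is a regular polygon drawn with `<polygon>`. Its stroke #ff00ff means cut at S842, F1438. After flipping Y the toolpath is (92.4096,139.0394) → (94.3165,130.5361) → (85.8132,128.6292) → (83.9063,137.1325) → (92.4096,139.0394), returning to the start.

Shape 3 is a line segment drawn with `<polyline>`. Its stroke #ff00ff means cut at S842, F1438. After flipping Y the toolpath is (57.4517,45.0502) → (18.7462,57.9494).

G21
G90
G00 X27.1241 Y63.8693
M4 S842
G1 X10.9846 Y144.0963 F1438
G1 X64.8527 Y126.2560
G1 X101.1794 Y75.8127
G1 X75.3618 Y71.8953
G1 X91.5117 Y42.4546
G1 X27.1241 Y63.8693
M5
G00 X92.4096 Y139.0394
M4 S842
G1 X94.3165 Y130.5361 F1438
G1 X85.8132 Y128.6292
G1 X83.9063 Y137.1325
G1 X92.4096 Y139.0394
M5
G00 X57.4517 Y45.0502
M4 S842
G1 X18.7462 Y57.9494 F1438
M5
G00 X0.0000 Y0.0000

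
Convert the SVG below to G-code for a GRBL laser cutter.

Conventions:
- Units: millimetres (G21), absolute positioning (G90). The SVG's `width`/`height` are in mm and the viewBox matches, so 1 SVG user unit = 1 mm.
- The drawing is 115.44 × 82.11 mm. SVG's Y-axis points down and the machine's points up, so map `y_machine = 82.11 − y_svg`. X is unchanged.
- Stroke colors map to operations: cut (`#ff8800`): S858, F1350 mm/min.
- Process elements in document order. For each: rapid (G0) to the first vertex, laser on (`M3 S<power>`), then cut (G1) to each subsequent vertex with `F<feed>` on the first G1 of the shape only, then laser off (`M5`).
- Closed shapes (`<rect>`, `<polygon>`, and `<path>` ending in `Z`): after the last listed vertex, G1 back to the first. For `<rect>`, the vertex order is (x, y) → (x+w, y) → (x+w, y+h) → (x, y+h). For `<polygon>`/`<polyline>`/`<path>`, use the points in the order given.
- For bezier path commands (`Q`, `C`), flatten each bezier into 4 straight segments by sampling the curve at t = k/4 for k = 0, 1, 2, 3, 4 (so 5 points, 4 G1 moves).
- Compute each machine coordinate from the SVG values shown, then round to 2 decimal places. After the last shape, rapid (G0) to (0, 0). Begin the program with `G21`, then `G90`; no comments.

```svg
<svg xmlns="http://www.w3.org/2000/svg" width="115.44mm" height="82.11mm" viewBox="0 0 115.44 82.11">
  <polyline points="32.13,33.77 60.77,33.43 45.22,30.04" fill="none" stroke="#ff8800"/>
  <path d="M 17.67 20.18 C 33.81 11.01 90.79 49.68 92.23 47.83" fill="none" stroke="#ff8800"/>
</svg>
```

viewBox `0 0 115.44 82.11` with mm width/height → 1 unit = 1 mm. Flip: y_m = 82.11 − y_svg.

**Shape 1** — `<polyline>` open polyline, stroke `#ff8800` → cut (S858, F1350). Machine vertices: (32.13,48.34) → (60.77,48.68) → (45.22,52.07). Open path.

**Shape 2** — `<path>` cubic bezier, stroke `#ff8800` → cut (S858, F1350). Control points (SVG): P0=(17.67,20.18), P1=(33.81,11.01), P2=(90.79,49.68), P3=(92.23,47.83); sampled at t=k/4. Machine vertices: (17.67,61.93) → (35.93,61.22) → (60.46,50.85) → (82.24,39.11) → (92.23,34.28). Open path.

G21
G90
G0 X32.13 Y48.34
M3 S858
G1 X60.77 Y48.68 F1350
G1 X45.22 Y52.07
M5
G0 X17.67 Y61.93
M3 S858
G1 X35.93 Y61.22 F1350
G1 X60.46 Y50.85
G1 X82.24 Y39.11
G1 X92.23 Y34.28
M5
G0 X0.00 Y0.00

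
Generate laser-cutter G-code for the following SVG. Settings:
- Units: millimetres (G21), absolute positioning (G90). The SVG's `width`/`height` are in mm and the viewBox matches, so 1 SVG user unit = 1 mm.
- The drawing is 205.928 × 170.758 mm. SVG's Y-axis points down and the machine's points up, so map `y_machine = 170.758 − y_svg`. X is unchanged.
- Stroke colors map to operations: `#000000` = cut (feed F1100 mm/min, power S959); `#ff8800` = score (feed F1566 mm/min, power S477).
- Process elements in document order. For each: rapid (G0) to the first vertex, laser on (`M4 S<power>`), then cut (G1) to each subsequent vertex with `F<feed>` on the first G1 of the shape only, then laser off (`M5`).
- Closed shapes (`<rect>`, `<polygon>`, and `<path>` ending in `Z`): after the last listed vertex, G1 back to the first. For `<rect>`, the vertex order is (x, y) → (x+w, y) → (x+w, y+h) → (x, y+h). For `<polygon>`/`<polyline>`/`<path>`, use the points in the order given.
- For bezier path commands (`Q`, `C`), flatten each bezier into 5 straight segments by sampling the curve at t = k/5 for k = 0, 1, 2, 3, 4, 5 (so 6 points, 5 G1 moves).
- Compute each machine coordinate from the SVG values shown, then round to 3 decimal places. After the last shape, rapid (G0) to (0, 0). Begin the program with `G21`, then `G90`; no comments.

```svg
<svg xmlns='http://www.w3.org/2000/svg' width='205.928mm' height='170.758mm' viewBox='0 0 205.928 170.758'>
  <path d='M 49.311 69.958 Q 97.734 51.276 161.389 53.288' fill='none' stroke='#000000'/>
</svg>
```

G21
G90
G0 X49.311 Y100.800
M4 S959
G1 X69.289 Y107.445 F1100
G1 X90.487 Y112.435
G1 X112.902 Y115.769
G1 X136.536 Y117.447
G1 X161.389 Y117.470
M5
G0 X0.000 Y0.000

1 u = 1 mm; y_m = 170.758 − y.

[1] `<path>` quadratic bezier, #000000→cut S959 F1100: (49.311,100.800) → (69.289,107.445) → (90.487,112.435) → (112.902,115.769) → (136.536,117.447) → (161.389,117.470)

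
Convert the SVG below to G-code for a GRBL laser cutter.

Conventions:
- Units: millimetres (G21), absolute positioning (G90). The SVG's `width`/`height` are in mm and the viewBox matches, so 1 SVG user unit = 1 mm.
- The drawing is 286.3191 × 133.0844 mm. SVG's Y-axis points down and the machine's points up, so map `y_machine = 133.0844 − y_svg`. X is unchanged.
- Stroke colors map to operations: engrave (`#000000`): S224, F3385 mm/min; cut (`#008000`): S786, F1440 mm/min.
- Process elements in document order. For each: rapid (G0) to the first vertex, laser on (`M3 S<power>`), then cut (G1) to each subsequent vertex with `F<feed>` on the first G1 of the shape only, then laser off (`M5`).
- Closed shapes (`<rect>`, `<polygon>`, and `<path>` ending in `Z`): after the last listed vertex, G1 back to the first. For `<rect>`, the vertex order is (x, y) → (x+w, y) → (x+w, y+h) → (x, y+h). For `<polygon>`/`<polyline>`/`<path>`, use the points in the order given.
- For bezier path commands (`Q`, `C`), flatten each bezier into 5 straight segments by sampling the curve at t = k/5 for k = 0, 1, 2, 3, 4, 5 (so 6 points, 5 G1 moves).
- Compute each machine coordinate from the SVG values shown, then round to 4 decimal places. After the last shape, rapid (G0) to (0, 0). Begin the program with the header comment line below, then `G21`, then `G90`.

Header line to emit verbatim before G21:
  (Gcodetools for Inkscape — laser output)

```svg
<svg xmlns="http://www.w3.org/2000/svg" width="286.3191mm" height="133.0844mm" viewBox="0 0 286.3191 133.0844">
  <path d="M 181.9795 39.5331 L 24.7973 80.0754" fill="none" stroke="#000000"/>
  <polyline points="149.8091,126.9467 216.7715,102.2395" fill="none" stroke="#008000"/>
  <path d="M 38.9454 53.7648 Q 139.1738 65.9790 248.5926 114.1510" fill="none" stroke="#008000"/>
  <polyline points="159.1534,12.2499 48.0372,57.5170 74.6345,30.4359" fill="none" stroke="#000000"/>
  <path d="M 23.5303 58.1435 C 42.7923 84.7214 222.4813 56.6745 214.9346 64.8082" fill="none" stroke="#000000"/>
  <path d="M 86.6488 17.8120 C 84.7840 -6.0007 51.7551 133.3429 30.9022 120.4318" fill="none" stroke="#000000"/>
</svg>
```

(Gcodetools for Inkscape — laser output)
G21
G90
G0 X181.9795 Y93.5513
M3 S224
G1 X24.7973 Y53.0090 F3385
M5
G0 X149.8091 Y6.1377
M3 S786
G1 X216.7715 Y30.8449 F1440
M5
G0 X38.9454 Y79.3196
M3 S786
G1 X79.4044 Y72.9956 F1440
G1 X120.5986 Y63.7950
G1 X162.5280 Y51.7178
G1 X205.1927 Y36.7639
G1 X248.5926 Y18.9334
M5
G0 X159.1534 Y120.8345
M3 S224
G1 X48.0372 Y75.5674 F3385
G1 X74.6345 Y102.6485
M5
G0 X23.5303 Y74.9409
M3 S224
G1 X51.5574 Y64.8227 F3385
G1 X101.3992 Y63.4558
G1 X156.3679 Y66.4815
G1 X199.7756 Y69.5412
G1 X214.9346 Y68.2762
M5
G0 X86.6488 Y115.2724
M3 S224
G1 X82.1369 Y112.5046 F3385
G1 X72.2260 Y85.7189
G1 X58.9964 Y50.0552
G1 X44.5283 Y20.6532
G1 X30.9022 Y12.6526
M5
G0 X0.0000 Y0.0000

Since the viewBox matches the mm dimensions, user units are millimetres directly. The only transform is the Y-flip y_m = 133.0844 − y_svg.

Shape 1 is a line segment drawn with `<path>`. Its stroke #000000 means engrave at S224, F3385. After flipping Y the toolpath is (181.9795,93.5513) → (24.7973,53.0090).

Shape 2 is a line segment drawn with `<polyline>`. Its stroke #008000 means cut at S786, F1440. After flipping Y the toolpath is (149.8091,6.1377) → (216.7715,30.8449).

Shape 3 is a quadratic bezier drawn with `<path>`. Its stroke #008000 means cut at S786, F1440. After flipping Y the toolpath is (38.9454,79.3196) → (79.4044,72.9956) → (120.5986,63.7950) → (162.5280,51.7178) → (205.1927,36.7639) → (248.5926,18.9334).

Shape 4 is a open polyline drawn with `<polyline>`. Its stroke #000000 means engrave at S224, F3385. After flipping Y the toolpath is (159.1534,120.8345) → (48.0372,75.5674) → (74.6345,102.6485).

Shape 5 is a cubic bezier drawn with `<path>`. Its stroke #000000 means engrave at S224, F3385. After flipping Y the toolpath is (23.5303,74.9409) → (51.5574,64.8227) → (101.3992,63.4558) → (156.3679,66.4815) → (199.7756,69.5412) → (214.9346,68.2762).

Shape 6 is a cubic bezier drawn with `<path>`. Its stroke #000000 means engrave at S224, F3385. After flipping Y the toolpath is (86.6488,115.2724) → (82.1369,112.5046) → (72.2260,85.7189) → (58.9964,50.0552) → (44.5283,20.6532) → (30.9022,12.6526).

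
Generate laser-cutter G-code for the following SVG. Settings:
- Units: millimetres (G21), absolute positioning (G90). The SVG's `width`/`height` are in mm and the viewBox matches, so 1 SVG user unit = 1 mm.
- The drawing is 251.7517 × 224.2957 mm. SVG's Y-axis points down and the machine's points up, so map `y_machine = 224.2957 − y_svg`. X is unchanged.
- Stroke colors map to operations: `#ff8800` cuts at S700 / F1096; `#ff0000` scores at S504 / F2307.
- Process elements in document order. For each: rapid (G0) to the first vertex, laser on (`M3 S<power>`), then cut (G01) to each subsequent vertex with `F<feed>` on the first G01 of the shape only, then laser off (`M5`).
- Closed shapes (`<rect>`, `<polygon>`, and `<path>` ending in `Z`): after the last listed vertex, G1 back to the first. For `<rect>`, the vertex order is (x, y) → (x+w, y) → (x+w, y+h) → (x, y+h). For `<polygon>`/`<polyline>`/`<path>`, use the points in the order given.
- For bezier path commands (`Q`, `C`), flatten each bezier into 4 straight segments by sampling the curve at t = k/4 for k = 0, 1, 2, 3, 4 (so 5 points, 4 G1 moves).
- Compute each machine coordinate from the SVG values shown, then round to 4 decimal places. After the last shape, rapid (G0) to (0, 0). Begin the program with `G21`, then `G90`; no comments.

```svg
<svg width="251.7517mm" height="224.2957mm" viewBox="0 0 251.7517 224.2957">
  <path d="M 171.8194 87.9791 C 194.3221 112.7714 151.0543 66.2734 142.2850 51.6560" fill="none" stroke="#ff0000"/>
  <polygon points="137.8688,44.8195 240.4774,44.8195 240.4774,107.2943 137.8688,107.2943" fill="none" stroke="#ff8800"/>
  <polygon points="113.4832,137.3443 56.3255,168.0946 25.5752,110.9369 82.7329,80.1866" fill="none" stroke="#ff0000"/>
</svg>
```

G21
G90
G0 X171.8194 Y136.3166
M3 S504
G01 X177.9312 Y129.4773 F2307
G01 X168.7792 Y139.6995
G01 X153.7637 Y157.3111
G01 X142.2850 Y172.6397
M5
G0 X137.8688 Y179.4762
M3 S700
G01 X240.4774 Y179.4762 F1096
G01 X240.4774 Y117.0014
G01 X137.8688 Y117.0014
G01 X137.8688 Y179.4762
M5
G0 X113.4832 Y86.9514
M3 S504
G01 X56.3255 Y56.2011 F2307
G01 X25.5752 Y113.3588
G01 X82.7329 Y144.1091
G01 X113.4832 Y86.9514
M5
G0 X0.0000 Y0.0000

Since the viewBox matches the mm dimensions, user units are millimetres directly. The only transform is the Y-flip y_m = 224.2957 − y_svg.

Shape 1 is a cubic bezier drawn with `<path>`. Its stroke #ff0000 means score at S504, F2307. After flipping Y the toolpath is (171.8194,136.3166) → (177.9312,129.4773) → (168.7792,139.6995) → (153.7637,157.3111) → (142.2850,172.6397).

Shape 2 is a rectangle drawn with `<polygon>`. Its stroke #ff8800 means cut at S700, F1096. After flipping Y the toolpath is (137.8688,179.4762) → (240.4774,179.4762) → (240.4774,117.0014) → (137.8688,117.0014) → (137.8688,179.4762), returning to the start.

Shape 3 is a regular polygon drawn with `<polygon>`. Its stroke #ff0000 means score at S504, F2307. After flipping Y the toolpath is (113.4832,86.9514) → (56.3255,56.2011) → (25.5752,113.3588) → (82.7329,144.1091) → (113.4832,86.9514), returning to the start.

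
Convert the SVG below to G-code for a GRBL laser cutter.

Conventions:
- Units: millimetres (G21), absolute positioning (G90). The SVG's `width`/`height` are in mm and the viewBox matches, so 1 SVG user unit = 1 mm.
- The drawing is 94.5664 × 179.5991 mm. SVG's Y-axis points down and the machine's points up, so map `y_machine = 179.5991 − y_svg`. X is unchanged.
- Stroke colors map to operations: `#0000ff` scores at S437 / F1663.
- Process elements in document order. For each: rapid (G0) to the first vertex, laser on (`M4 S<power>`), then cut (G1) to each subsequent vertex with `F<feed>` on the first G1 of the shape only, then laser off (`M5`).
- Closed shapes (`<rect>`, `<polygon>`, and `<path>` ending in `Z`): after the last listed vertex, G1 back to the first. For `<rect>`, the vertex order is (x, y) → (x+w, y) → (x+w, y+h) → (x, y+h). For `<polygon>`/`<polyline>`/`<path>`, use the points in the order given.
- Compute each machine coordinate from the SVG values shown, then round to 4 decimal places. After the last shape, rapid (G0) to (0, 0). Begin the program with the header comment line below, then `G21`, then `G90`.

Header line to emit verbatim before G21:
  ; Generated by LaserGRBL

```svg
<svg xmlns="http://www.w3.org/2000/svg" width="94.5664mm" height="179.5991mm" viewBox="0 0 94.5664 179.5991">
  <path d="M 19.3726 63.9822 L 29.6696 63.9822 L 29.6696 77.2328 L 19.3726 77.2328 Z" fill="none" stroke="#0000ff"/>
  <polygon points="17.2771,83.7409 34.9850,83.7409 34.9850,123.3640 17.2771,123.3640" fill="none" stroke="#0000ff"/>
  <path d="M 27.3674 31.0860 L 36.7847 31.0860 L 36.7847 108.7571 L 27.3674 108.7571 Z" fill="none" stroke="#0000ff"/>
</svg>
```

1 u = 1 mm; y_m = 179.5991 − y.

[1] `<path>` rectangle, #0000ff→score S437 F1663: (19.3726,115.6169) → (29.6696,115.6169) → (29.6696,102.3663) → (19.3726,102.3663) → (19.3726,115.6169) (closed)

[2] `<polygon>` rectangle, #0000ff→score S437 F1663: (17.2771,95.8582) → (34.9850,95.8582) → (34.9850,56.2351) → (17.2771,56.2351) → (17.2771,95.8582) (closed)

[3] `<path>` rectangle, #0000ff→score S437 F1663: (27.3674,148.5131) → (36.7847,148.5131) → (36.7847,70.8420) → (27.3674,70.8420) → (27.3674,148.5131) (closed)

; Generated by LaserGRBL
G21
G90
G0 X19.3726 Y115.6169
M4 S437
G1 X29.6696 Y115.6169 F1663
G1 X29.6696 Y102.3663
G1 X19.3726 Y102.3663
G1 X19.3726 Y115.6169
M5
G0 X17.2771 Y95.8582
M4 S437
G1 X34.9850 Y95.8582 F1663
G1 X34.9850 Y56.2351
G1 X17.2771 Y56.2351
G1 X17.2771 Y95.8582
M5
G0 X27.3674 Y148.5131
M4 S437
G1 X36.7847 Y148.5131 F1663
G1 X36.7847 Y70.8420
G1 X27.3674 Y70.8420
G1 X27.3674 Y148.5131
M5
G0 X0.0000 Y0.0000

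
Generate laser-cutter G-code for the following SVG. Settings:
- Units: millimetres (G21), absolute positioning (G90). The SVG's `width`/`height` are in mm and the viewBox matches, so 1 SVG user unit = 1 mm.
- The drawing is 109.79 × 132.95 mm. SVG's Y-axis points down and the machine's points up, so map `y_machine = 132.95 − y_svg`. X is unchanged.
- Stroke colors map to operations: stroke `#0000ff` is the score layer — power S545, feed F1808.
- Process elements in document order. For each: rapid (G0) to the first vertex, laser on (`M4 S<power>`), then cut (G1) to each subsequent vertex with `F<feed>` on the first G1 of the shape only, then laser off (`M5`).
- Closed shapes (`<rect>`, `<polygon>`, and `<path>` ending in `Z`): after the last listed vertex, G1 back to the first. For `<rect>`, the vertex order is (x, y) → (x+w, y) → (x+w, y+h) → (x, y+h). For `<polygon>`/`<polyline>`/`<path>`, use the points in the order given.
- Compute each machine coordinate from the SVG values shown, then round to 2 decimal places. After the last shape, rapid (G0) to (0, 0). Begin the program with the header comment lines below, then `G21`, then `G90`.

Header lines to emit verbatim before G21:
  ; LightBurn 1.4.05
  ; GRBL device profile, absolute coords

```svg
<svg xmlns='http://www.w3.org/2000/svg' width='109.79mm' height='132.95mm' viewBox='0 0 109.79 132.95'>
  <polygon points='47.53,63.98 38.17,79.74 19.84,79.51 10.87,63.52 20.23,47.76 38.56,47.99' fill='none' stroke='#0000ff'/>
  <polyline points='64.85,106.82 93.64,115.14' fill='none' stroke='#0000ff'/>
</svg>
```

; LightBurn 1.4.05
; GRBL device profile, absolute coords
G21
G90
G0 X47.53 Y68.97
M4 S545
G1 X38.17 Y53.21 F1808
G1 X19.84 Y53.44
G1 X10.87 Y69.43
G1 X20.23 Y85.19
G1 X38.56 Y84.96
G1 X47.53 Y68.97
M5
G0 X64.85 Y26.13
M4 S545
G1 X93.64 Y17.81 F1808
M5
G0 X0.00 Y0.00

1 u = 1 mm; y_m = 132.95 − y.

[1] `<polygon>` regular polygon, #0000ff→score S545 F1808: (47.53,68.97) → (38.17,53.21) → (19.84,53.44) → (10.87,69.43) → (20.23,85.19) → (38.56,84.96) → (47.53,68.97) (closed)

[2] `<polyline>` line segment, #0000ff→score S545 F1808: (64.85,26.13) → (93.64,17.81)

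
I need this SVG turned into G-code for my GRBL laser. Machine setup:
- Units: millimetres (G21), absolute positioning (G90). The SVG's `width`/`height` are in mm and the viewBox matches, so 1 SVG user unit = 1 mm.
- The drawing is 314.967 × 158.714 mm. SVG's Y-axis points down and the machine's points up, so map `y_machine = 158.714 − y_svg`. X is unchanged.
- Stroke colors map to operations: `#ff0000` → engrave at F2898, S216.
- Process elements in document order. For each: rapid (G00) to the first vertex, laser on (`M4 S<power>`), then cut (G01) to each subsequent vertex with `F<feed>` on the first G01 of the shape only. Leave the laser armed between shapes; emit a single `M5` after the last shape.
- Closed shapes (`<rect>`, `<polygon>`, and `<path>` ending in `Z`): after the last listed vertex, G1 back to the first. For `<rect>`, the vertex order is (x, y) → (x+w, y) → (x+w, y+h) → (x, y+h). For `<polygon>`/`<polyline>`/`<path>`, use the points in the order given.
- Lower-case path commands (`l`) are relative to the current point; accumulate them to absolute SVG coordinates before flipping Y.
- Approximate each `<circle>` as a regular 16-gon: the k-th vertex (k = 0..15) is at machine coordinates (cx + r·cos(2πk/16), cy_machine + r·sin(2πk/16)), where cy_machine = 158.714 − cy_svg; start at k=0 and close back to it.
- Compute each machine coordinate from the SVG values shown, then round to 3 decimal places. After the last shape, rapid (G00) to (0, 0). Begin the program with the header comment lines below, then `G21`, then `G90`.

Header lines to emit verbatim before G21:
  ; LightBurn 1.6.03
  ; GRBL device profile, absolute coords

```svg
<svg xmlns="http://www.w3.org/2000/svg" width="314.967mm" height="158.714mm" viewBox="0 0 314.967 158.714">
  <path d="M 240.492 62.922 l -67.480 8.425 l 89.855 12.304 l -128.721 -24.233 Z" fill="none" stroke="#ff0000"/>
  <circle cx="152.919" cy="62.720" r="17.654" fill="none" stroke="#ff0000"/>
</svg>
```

viewBox `0 0 314.967 158.714` with mm width/height → 1 unit = 1 mm. Flip: y_m = 158.714 − y_svg.

**Shape 1** — `<path>` closed polygon, stroke `#ff0000` → engrave (S216, F2898). Machine vertices: (240.492,95.792) → (173.012,87.367) → (262.867,75.063) → (134.146,99.296) → (240.492,95.792). Closed: final G1 returns to the first vertex.

**Shape 2** — `<circle>` circle, stroke `#ff0000` → engrave (S216, F2898). Machine vertices: (170.573,95.994) → (169.229,102.750) → (165.402,108.477) → (159.675,112.304) → (152.919,113.648) → (146.163,112.304) → (140.436,108.477) → (136.609,102.750) → (135.265,95.994) → (136.609,89.238) → (140.436,83.511) → (146.163,79.684) → (152.919,78.340) → (159.675,79.684) → (165.402,83.511) → (169.229,89.238) → (170.573,95.994). Closed: final G1 returns to the first vertex.

; LightBurn 1.6.03
; GRBL device profile, absolute coords
G21
G90
G00 X240.492 Y95.792
M4 S216
G01 X173.012 Y87.367 F2898
G01 X262.867 Y75.063
G01 X134.146 Y99.296
G01 X240.492 Y95.792
G00 X170.573 Y95.994
M4 S216
G01 X169.229 Y102.750 F2898
G01 X165.402 Y108.477
G01 X159.675 Y112.304
G01 X152.919 Y113.648
G01 X146.163 Y112.304
G01 X140.436 Y108.477
G01 X136.609 Y102.750
G01 X135.265 Y95.994
G01 X136.609 Y89.238
G01 X140.436 Y83.511
G01 X146.163 Y79.684
G01 X152.919 Y78.340
G01 X159.675 Y79.684
G01 X165.402 Y83.511
G01 X169.229 Y89.238
G01 X170.573 Y95.994
M5
G00 X0.000 Y0.000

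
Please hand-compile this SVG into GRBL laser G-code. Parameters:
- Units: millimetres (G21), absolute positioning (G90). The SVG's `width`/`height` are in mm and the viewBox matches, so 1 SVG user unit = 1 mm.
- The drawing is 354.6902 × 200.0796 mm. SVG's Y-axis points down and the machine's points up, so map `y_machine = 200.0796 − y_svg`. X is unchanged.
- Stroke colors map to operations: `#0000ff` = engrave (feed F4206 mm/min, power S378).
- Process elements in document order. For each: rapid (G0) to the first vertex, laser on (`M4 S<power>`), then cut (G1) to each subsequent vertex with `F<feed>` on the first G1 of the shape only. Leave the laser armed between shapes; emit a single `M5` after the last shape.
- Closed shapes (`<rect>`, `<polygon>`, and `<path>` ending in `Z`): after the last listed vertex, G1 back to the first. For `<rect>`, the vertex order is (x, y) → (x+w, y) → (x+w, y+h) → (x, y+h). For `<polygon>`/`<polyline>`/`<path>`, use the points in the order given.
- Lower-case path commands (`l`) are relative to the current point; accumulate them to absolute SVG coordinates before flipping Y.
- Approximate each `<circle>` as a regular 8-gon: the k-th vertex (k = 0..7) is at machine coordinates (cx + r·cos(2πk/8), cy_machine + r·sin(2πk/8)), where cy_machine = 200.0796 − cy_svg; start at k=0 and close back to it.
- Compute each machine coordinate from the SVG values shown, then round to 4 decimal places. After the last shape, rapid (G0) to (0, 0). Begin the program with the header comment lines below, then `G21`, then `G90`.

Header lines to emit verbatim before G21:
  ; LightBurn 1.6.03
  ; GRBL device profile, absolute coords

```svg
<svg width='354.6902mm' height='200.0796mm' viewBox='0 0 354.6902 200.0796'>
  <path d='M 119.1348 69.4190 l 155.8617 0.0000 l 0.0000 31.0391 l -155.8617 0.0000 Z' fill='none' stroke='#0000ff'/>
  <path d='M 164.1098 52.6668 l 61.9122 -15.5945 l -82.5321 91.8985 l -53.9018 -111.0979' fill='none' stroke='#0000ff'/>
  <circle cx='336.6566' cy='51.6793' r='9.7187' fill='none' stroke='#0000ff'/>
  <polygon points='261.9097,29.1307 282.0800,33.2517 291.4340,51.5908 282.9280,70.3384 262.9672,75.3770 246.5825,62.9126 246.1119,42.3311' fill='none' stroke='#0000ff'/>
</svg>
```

; LightBurn 1.6.03
; GRBL device profile, absolute coords
G21
G90
G0 X119.1348 Y130.6606
M4 S378
G1 X274.9965 Y130.6606 F4206
G1 X274.9965 Y99.6215
G1 X119.1348 Y99.6215
G1 X119.1348 Y130.6606
G0 X164.1098 Y147.4128
M4 S378
G1 X226.0220 Y163.0073 F4206
G1 X143.4899 Y71.1088
G1 X89.5881 Y182.2067
G0 X346.3753 Y148.4003
M4 S378
G1 X343.5288 Y155.2725 F4206
G1 X336.6566 Y158.1190
G1 X329.7844 Y155.2725
G1 X326.9379 Y148.4003
G1 X329.7844 Y141.5281
G1 X336.6566 Y138.6816
G1 X343.5288 Y141.5281
G1 X346.3753 Y148.4003
G0 X261.9097 Y170.9489
M4 S378
G1 X282.0800 Y166.8279 F4206
G1 X291.4340 Y148.4888
G1 X282.9280 Y129.7412
G1 X262.9672 Y124.7026
G1 X246.5825 Y137.1670
G1 X246.1119 Y157.7485
G1 X261.9097 Y170.9489
M5
G0 X0.0000 Y0.0000

Since the viewBox matches the mm dimensions, user units are millimetres directly. The only transform is the Y-flip y_m = 200.0796 − y_svg.

Shape 1 is a rectangle drawn with `<path>`. Its stroke #0000ff means engrave at S378, F4206. After flipping Y the toolpath is (119.1348,130.6606) → (274.9965,130.6606) → (274.9965,99.6215) → (119.1348,99.6215) → (119.1348,130.6606), returning to the start.

Shape 2 is a open polyline drawn with `<path>`. Its stroke #0000ff means engrave at S378, F4206. After flipping Y the toolpath is (164.1098,147.4128) → (226.0220,163.0073) → (143.4899,71.1088) → (89.5881,182.2067).

Shape 3 is a circle drawn with `<circle>`. Its stroke #0000ff means engrave at S378, F4206. After flipping Y the toolpath is (346.3753,148.4003) → (343.5288,155.2725) → (336.6566,158.1190) → (329.7844,155.2725) → (326.9379,148.4003) → (329.7844,141.5281) → (336.6566,138.6816) → (343.5288,141.5281) → (346.3753,148.4003), returning to the start.

Shape 4 is a regular polygon drawn with `<polygon>`. Its stroke #0000ff means engrave at S378, F4206. After flipping Y the toolpath is (261.9097,170.9489) → (282.0800,166.8279) → (291.4340,148.4888) → (282.9280,129.7412) → (262.9672,124.7026) → (246.5825,137.1670) → (246.1119,157.7485) → (261.9097,170.9489), returning to the start.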